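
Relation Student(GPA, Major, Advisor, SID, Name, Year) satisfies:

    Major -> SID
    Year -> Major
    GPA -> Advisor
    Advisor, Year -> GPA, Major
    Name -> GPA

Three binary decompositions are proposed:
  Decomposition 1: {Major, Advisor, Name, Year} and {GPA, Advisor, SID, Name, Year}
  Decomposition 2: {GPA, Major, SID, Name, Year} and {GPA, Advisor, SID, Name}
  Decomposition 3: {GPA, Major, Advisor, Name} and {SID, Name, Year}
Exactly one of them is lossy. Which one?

Decomposition 1: common = {Advisor, Name, Year}, closure = {GPA, Major, Advisor, SID, Name, Year} → lossless.
Decomposition 2: common = {GPA, SID, Name}, closure = {GPA, Advisor, SID, Name} → lossless.
Decomposition 3: common = {Name}, closure = {GPA, Advisor, Name} → lossy.

Decomposition 3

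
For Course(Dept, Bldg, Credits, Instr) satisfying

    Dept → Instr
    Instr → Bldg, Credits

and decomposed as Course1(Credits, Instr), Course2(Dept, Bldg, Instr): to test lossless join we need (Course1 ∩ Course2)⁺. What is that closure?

Bldg, Credits, Instr

Course1 ∩ Course2 = {Instr}.
Instr → Bldg, Credits applies, adding Bldg, Credits
Closure: {Bldg, Credits, Instr}.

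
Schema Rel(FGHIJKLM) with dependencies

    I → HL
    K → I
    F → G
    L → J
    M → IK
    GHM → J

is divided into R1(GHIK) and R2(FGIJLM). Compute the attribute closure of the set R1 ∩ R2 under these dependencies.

GHIJL

R1 ∩ R2 = {GI}.
I → HL applies, adding HL
L → J applies, adding J
Closure: {GHIJL}.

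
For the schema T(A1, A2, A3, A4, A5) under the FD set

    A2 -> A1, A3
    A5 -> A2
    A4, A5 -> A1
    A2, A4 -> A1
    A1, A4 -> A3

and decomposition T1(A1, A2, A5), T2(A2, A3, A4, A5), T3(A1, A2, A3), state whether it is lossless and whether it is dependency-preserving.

lossless but not dependency-preserving

Lossless test (chase): Rows 1 and 2 agree on A2; apply A2→A1, A3 and equate their A1, A3 entries. Row 2 is now all distinguished symbols — the join is lossless.
Dependency preservation: the restricted closure of {A1, A4} across the fragments never reaches {A3}, so A1, A4 → A3 cannot be enforced without a join — not preserved.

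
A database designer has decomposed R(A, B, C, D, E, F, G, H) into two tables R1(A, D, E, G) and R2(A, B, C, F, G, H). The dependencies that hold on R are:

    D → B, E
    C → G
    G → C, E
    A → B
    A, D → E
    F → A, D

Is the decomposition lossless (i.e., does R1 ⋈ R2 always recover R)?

No

Common attributes: R1 ∩ R2 = {A, G}.
Closure of {A, G}: G → C, E applies, adding C, E; A → B applies, adding B. So (A, G)⁺ = {A, B, C, E, G}.
The closure contains neither all of R1 = {A, D, E, G} nor all of R2 = {A, B, C, F, G, H}, so the common attributes are not a superkey of either fragment. The join is lossy.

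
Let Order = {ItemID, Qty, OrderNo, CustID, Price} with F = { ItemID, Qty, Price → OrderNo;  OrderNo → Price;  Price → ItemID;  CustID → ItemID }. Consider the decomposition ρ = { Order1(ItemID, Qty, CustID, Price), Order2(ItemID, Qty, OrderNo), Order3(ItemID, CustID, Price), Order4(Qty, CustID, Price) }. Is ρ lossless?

Chase test. Columns are ItemID, Qty, OrderNo, CustID, Price; row i has aⱼ where attribute j ∈ Orderi, else bᵢⱼ.
Initial tableau (one row per fragment):
  row 1: a1 a2 b13 a4 a5
  row 2: a1 a2 a3 b24 b25
  row 3: a1 b32 b33 a4 a5
  row 4: b41 a2 b43 a4 a5
Rows 1 and 4 agree on Price; apply Price→ItemID and equate their ItemID entries.
Rows 1 and 4 agree on ItemID, Qty, Price; apply ItemID, Qty, Price→OrderNo and equate their OrderNo entries.
No row becomes fully distinguished — the join is lossy.

No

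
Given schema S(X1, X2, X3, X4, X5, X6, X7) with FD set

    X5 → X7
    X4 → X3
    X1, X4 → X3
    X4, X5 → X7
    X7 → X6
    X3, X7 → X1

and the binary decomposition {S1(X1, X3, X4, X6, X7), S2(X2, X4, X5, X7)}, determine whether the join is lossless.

Common attributes: S1 ∩ S2 = {X4, X7}.
Closure of {X4, X7}: X4 → X3 applies, adding X3; X7 → X6 applies, adding X6; X3, X7 → X1 applies, adding X1. So (X4, X7)⁺ = {X1, X3, X4, X6, X7}.
This closure contains every attribute of S1, so S1 ∩ S2 → S1. The join is lossless.

Yes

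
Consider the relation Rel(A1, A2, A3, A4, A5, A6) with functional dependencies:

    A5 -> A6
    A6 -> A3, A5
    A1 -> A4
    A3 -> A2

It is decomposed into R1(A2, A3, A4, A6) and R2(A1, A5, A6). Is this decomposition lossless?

Common attributes: R1 ∩ R2 = {A6}.
Closure of {A6}: A6 → A3, A5 applies, adding A3, A5; A3 → A2 applies, adding A2. So (A6)⁺ = {A2, A3, A5, A6}.
The closure contains neither all of R1 = {A2, A3, A4, A6} nor all of R2 = {A1, A5, A6}, so the common attributes are not a superkey of either fragment. The join is lossy.

No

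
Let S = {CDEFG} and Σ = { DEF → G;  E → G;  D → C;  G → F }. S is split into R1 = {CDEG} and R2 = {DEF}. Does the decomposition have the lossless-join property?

Yes

Common attributes: R1 ∩ R2 = {DE}.
Closure of {DE}: E → G applies, adding G; D → C applies, adding C; G → F applies, adding F. So (DE)⁺ = {CDEFG}.
This closure contains every attribute of R1, so R1 ∩ R2 → R1. The join is lossless.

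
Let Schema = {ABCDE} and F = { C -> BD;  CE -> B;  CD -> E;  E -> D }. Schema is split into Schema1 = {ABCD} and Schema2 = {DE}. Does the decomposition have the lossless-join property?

Common attributes: Schema1 ∩ Schema2 = {D}.
No dependency enlarges {D}, so (D)⁺ = {D}.
The closure contains neither all of Schema1 = {ABCD} nor all of Schema2 = {DE}, so the common attributes are not a superkey of either fragment. The join is lossy.

No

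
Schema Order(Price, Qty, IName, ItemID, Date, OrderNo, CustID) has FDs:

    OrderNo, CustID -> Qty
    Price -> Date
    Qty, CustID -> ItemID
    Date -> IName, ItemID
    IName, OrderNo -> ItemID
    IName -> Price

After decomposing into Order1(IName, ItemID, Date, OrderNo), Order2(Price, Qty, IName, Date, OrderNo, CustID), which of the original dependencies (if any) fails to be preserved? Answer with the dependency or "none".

Qty, CustID -> ItemID

Check Qty, CustID → ItemID: no single fragment contains all of {Qty, ItemID, CustID}, and the restricted closure of {Qty, CustID} across the fragments never reaches {ItemID}.
OrderNo, CustID → Qty is preserved.
Price → Date is preserved.
Date → IName, ItemID is preserved.
IName, OrderNo → ItemID is preserved.
IName → Price is preserved.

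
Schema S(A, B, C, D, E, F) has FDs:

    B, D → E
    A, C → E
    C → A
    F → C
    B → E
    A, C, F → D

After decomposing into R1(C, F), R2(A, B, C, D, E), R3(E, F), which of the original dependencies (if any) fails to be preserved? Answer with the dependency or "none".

Check A, C, F → D: no single fragment contains all of {A, C, D, F}, and the restricted closure of {A, C, F} across the fragments never reaches {D}.
B, D → E is preserved.
A, C → E is preserved.
C → A is preserved.
F → C is preserved.
B → E is preserved.

A, C, F → D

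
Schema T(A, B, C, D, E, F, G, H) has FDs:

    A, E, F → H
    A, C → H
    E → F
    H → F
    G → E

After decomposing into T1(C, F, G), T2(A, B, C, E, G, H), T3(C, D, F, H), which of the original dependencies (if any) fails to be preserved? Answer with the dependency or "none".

E → F

Check E → F: no single fragment contains all of {E, F}, and the restricted closure of {E} across the fragments never reaches {F}.
A, E, F → H is preserved.
A, C → H is preserved.
H → F is preserved.
G → E is preserved.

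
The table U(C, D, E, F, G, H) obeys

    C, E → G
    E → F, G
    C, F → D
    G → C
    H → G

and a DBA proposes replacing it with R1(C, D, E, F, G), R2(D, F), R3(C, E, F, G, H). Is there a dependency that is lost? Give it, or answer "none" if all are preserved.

none

C, E → G lies within R1.
E → F, G lies within R1.
C, F → D lies within R1.
G → C lies within R1.
H → G lies within R3.
Every dependency is enforceable on the fragments, so the decomposition is dependency-preserving.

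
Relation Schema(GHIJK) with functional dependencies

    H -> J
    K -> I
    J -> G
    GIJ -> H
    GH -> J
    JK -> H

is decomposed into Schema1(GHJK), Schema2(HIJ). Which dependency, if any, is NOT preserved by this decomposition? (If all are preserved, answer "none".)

K -> I

Check K → I: no single fragment contains all of {IK}, and the restricted closure of {K} across the fragments never reaches {I}.
H → J is preserved.
J → G is preserved.
GIJ → H is preserved.
GH → J is preserved.
JK → H is preserved.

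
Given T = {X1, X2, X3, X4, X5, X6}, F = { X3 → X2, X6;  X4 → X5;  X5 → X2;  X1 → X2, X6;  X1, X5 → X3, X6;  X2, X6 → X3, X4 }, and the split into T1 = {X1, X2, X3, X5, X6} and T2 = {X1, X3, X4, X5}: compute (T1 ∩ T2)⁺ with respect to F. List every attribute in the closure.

T1 ∩ T2 = {X1, X3, X5}.
X3 → X2, X6 applies, adding X2, X6
X2, X6 → X3, X4 applies, adding X4
Closure: {X1, X2, X3, X4, X5, X6}.

X1, X2, X3, X4, X5, X6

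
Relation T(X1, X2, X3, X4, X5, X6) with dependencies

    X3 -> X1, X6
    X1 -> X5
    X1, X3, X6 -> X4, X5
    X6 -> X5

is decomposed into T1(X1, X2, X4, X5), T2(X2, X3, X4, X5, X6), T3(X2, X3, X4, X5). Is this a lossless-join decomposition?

Chase test. Columns are X1, X2, X3, X4, X5, X6; row i has aⱼ where attribute j ∈ Ti, else bᵢⱼ.
Initial tableau (one row per fragment):
  row 1: a1 a2 b13 a4 a5 b16
  row 2: b21 a2 a3 a4 a5 a6
  row 3: b31 a2 a3 a4 a5 b36
Rows 2 and 3 agree on X3; apply X3→X1, X6 and equate their X1, X6 entries.
No row becomes fully distinguished — the join is lossy.

No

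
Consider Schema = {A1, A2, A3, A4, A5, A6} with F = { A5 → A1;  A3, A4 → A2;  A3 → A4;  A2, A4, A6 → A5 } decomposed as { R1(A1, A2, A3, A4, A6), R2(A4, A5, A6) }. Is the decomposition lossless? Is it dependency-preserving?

Lossless test: (A4, A6)⁺ = {A4, A6}, which is a superkey of neither fragment — lossy.
Dependency preservation: the restricted closure of {A5} across the fragments never reaches {A1}, so A5 → A1 cannot be enforced without a join — not preserved.

lossy and not dependency-preserving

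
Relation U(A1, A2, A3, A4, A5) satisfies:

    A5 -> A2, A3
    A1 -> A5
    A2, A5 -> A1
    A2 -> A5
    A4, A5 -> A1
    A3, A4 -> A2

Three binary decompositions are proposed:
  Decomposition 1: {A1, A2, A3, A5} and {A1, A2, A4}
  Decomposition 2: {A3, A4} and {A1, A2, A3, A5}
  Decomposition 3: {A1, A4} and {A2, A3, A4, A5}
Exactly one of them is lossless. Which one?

Decomposition 1

Decomposition 1: common = {A1, A2}, closure = {A1, A2, A3, A5} → lossless.
Decomposition 2: common = {A3}, closure = {A3} → lossy.
Decomposition 3: common = {A4}, closure = {A4} → lossy.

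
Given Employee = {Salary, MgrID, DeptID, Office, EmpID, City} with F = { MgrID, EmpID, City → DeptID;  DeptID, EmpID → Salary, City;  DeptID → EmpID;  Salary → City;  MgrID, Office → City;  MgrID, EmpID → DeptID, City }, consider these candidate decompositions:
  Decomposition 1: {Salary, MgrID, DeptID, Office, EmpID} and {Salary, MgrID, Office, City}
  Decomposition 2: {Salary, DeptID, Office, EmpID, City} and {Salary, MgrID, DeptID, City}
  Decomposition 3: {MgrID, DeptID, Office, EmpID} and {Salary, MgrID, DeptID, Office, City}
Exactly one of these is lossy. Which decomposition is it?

Decomposition 1: common = {Salary, MgrID, Office}, closure = {Salary, MgrID, Office, City} → lossless.
Decomposition 2: common = {Salary, DeptID, City}, closure = {Salary, DeptID, EmpID, City} → lossy.
Decomposition 3: common = {MgrID, DeptID, Office}, closure = {Salary, MgrID, DeptID, Office, EmpID, City} → lossless.

Decomposition 2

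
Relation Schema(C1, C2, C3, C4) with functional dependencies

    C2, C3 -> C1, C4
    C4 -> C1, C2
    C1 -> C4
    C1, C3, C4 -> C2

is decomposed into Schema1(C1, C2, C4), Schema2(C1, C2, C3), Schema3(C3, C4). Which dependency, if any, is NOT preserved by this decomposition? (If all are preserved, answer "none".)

none

C2, C3 → C1, C4: restricted closure across fragments reaches C1, C4.
C4 → C1, C2 lies within Schema1.
C1 → C4 lies within Schema1.
C1, C3, C4 → C2: restricted closure across fragments reaches C2.
Every dependency is enforceable on the fragments, so the decomposition is dependency-preserving.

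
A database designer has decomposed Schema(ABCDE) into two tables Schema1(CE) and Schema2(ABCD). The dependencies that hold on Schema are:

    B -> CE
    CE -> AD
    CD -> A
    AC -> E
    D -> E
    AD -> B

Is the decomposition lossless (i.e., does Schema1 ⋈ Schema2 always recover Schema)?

No

Common attributes: Schema1 ∩ Schema2 = {C}.
No dependency enlarges {C}, so (C)⁺ = {C}.
The closure contains neither all of Schema1 = {CE} nor all of Schema2 = {ABCD}, so the common attributes are not a superkey of either fragment. The join is lossy.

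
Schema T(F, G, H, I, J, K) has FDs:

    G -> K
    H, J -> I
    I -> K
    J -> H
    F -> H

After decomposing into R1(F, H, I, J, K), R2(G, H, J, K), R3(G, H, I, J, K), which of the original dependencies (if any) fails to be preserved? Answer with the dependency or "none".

G → K lies within R2.
H, J → I lies within R1.
I → K lies within R1.
J → H lies within R1.
F → H lies within R1.
Every dependency is enforceable on the fragments, so the decomposition is dependency-preserving.

none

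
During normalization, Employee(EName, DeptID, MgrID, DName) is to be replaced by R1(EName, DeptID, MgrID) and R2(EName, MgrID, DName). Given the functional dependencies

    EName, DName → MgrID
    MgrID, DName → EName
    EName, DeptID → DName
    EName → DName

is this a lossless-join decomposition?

Yes

Common attributes: R1 ∩ R2 = {EName, MgrID}.
Closure of {EName, MgrID}: EName → DName applies, adding DName. So (EName, MgrID)⁺ = {EName, MgrID, DName}.
This closure contains every attribute of R2, so R1 ∩ R2 → R2. The join is lossless.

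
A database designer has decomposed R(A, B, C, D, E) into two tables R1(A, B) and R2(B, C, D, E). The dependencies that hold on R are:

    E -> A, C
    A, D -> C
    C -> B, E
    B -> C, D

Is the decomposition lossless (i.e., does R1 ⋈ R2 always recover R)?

Yes

Common attributes: R1 ∩ R2 = {B}.
Closure of {B}: B → C, D applies, adding C, D; C → B, E applies, adding E; E → A, C applies, adding A. So (B)⁺ = {A, B, C, D, E}.
This closure contains every attribute of R1, so R1 ∩ R2 → R1. The join is lossless.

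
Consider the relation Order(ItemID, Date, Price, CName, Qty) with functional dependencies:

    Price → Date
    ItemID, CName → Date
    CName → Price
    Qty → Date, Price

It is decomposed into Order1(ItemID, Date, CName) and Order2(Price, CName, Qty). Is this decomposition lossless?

No

Common attributes: Order1 ∩ Order2 = {CName}.
Closure of {CName}: CName → Price applies, adding Price; Price → Date applies, adding Date. So (CName)⁺ = {Date, Price, CName}.
The closure contains neither all of Order1 = {ItemID, Date, CName} nor all of Order2 = {Price, CName, Qty}, so the common attributes are not a superkey of either fragment. The join is lossy.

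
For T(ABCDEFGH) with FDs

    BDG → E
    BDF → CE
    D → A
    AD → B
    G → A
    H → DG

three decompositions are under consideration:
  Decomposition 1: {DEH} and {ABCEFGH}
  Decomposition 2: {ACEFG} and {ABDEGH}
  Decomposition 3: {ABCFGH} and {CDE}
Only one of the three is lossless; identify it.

Decomposition 1

Decomposition 1: common = {EH}, closure = {ABDEGH} → lossless.
Decomposition 2: common = {AEG}, closure = {AEG} → lossy.
Decomposition 3: common = {C}, closure = {C} → lossy.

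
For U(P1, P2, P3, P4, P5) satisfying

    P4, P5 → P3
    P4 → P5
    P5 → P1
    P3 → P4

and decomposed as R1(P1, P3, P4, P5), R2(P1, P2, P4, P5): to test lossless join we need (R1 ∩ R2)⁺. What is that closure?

R1 ∩ R2 = {P1, P4, P5}.
P4, P5 → P3 applies, adding P3
Closure: {P1, P3, P4, P5}.

P1, P3, P4, P5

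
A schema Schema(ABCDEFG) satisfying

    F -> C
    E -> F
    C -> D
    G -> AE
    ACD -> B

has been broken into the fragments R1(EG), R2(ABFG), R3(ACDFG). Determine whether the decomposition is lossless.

Chase test. Columns are ABCDEFG; row i has aⱼ where attribute j ∈ Ri, else bᵢⱼ.
Initial tableau (one row per fragment):
  row 1: b11 b12 b13 b14 a5 b16 a7
  row 2: a1 a2 b23 b24 b25 a6 a7
  row 3: a1 b32 a3 a4 b35 a6 a7
Rows 2 and 3 agree on F; apply F→C and equate their C entries.
Rows 2 and 3 agree on C; apply C→D and equate their D entries.
Rows 1 and 2 agree on G; apply G→AE and equate their AE entries.
Rows 1 and 3 agree on G; apply G→AE and equate their AE entries.
Rows 2 and 3 agree on ACD; apply ACD→B and equate their B entries.
Rows 1 and 2 agree on E; apply E→F and equate their F entries.
Rows 1 and 2 agree on F; apply F→C and equate their C entries.
Rows 1 and 2 agree on C; apply C→D and equate their D entries.
Rows 1 and 2 agree on ACD; apply ACD→B and equate their B entries.
Row 1 is now all distinguished symbols — the join is lossless.

Yes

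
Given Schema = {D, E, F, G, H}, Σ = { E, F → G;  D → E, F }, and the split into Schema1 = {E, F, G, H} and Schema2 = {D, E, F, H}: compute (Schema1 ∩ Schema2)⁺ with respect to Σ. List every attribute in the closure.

Schema1 ∩ Schema2 = {E, F, H}.
E, F → G applies, adding G
Closure: {E, F, G, H}.

E, F, G, H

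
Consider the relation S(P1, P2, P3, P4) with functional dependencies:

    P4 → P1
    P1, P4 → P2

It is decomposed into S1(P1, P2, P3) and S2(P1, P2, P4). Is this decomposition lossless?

Common attributes: S1 ∩ S2 = {P1, P2}.
No dependency enlarges {P1, P2}, so (P1, P2)⁺ = {P1, P2}.
The closure contains neither all of S1 = {P1, P2, P3} nor all of S2 = {P1, P2, P4}, so the common attributes are not a superkey of either fragment. The join is lossy.

No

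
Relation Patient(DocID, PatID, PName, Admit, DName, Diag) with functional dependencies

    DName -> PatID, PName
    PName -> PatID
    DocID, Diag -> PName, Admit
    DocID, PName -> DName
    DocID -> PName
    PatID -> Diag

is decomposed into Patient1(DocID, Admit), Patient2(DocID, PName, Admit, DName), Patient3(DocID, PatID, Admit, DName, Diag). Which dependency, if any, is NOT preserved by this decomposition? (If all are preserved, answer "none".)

Check PName → PatID: no single fragment contains all of {PatID, PName}, and the restricted closure of {PName} across the fragments never reaches {PatID}.
DName → PatID, PName is preserved.
DocID, Diag → PName, Admit is preserved.
DocID, PName → DName is preserved.
DocID → PName is preserved.
PatID → Diag is preserved.

PName -> PatID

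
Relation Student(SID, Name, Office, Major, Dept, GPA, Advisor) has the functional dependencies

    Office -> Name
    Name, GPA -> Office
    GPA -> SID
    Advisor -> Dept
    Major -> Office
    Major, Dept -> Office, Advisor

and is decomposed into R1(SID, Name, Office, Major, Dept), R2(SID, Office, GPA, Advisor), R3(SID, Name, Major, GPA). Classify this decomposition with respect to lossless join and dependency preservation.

lossy and not dependency-preserving

Lossless test (chase): Rows 1 and 2 agree on Office; apply Office→Name and equate their Name entries. Rows 2 and 3 agree on Name, GPA; apply Name, GPA→Office and equate their Office entries. No row becomes fully distinguished — the join is lossy.
Dependency preservation: the restricted closure of {Name, GPA} across the fragments never reaches {Office}, so Name, GPA → Office cannot be enforced without a join — not preserved.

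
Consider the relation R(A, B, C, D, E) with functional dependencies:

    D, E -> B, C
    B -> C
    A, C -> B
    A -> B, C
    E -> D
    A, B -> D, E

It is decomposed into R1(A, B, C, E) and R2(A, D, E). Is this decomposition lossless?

Common attributes: R1 ∩ R2 = {A, E}.
Closure of {A, E}: A → B, C applies, adding B, C; E → D applies, adding D. So (A, E)⁺ = {A, B, C, D, E}.
This closure contains every attribute of R1, so R1 ∩ R2 → R1. The join is lossless.

Yes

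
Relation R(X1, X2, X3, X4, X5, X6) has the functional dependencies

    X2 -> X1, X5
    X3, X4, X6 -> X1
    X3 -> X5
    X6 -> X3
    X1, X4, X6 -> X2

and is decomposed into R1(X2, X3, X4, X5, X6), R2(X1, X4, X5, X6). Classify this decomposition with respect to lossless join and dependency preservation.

Lossless test: (X4, X5, X6)⁺ = {X1, X2, X3, X4, X5, X6}, which contains all of one fragment — lossless.
Dependency preservation: the restricted closure of {X2} across the fragments never reaches {X1, X5}, so X2 → X1, X5 cannot be enforced without a join — not preserved.

lossless but not dependency-preserving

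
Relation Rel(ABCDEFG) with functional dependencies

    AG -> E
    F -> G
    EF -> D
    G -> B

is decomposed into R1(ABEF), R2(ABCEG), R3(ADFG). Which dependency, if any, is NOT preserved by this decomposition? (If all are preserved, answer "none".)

Check EF → D: no single fragment contains all of {DEF}, and the restricted closure of {EF} across the fragments never reaches {D}.
AG → E is preserved.
F → G is preserved.
G → B is preserved.

EF -> D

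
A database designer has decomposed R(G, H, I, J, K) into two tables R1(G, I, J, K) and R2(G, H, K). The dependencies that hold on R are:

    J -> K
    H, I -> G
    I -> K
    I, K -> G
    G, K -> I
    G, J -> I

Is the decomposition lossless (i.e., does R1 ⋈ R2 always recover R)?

Common attributes: R1 ∩ R2 = {G, K}.
Closure of {G, K}: G, K → I applies, adding I. So (G, K)⁺ = {G, I, K}.
The closure contains neither all of R1 = {G, I, J, K} nor all of R2 = {G, H, K}, so the common attributes are not a superkey of either fragment. The join is lossy.

No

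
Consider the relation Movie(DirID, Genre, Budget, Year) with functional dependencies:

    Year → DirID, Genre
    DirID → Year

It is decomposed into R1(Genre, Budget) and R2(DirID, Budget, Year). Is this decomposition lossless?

No

Common attributes: R1 ∩ R2 = {Budget}.
No dependency enlarges {Budget}, so (Budget)⁺ = {Budget}.
The closure contains neither all of R1 = {Genre, Budget} nor all of R2 = {DirID, Budget, Year}, so the common attributes are not a superkey of either fragment. The join is lossy.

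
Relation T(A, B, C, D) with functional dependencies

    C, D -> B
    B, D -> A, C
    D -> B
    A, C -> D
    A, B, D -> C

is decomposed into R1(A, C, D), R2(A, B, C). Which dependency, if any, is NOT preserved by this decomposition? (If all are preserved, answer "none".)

C, D → B: restricted closure across fragments reaches B.
B, D → A, C: restricted closure across fragments reaches A, C.
D → B: restricted closure across fragments reaches B.
A, C → D lies within R1.
A, B, D → C: restricted closure across fragments reaches C.
Every dependency is enforceable on the fragments, so the decomposition is dependency-preserving.

none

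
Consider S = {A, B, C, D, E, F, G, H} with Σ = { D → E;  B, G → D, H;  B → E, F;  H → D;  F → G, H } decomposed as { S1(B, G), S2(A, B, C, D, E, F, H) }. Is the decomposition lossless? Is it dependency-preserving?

Lossless test: (B)⁺ = {B, D, E, F, G, H}, which contains all of one fragment — lossless.
Dependency preservation: the restricted closure of {F} across the fragments never reaches {G, H}, so F → G, H cannot be enforced without a join — not preserved.

lossless but not dependency-preserving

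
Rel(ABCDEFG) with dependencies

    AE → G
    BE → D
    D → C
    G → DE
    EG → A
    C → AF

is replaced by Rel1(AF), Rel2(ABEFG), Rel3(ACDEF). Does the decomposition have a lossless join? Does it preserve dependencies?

lossless and dependency-preserving

Lossless test (chase): Rows 2 and 3 agree on AE; apply AE→G and equate their G entries. Rows 2 and 3 agree on G; apply G→DE and equate their DE entries. Rows 2 and 3 agree on D; apply D→C and equate their C entries. Row 2 is now all distinguished symbols — the join is lossless.
Dependency preservation: BE → D; G → DE are not contained in any single fragment, but the restricted closure of each left-hand side across the fragments still reaches the right-hand side; the remaining FDs each lie inside some fragment. All dependencies are preserved.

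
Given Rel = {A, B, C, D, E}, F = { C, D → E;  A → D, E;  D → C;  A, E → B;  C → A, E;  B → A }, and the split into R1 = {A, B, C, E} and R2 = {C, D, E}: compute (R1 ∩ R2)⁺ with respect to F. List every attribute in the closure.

A, B, C, D, E

R1 ∩ R2 = {C, E}.
C → A, E applies, adding A
A → D, E applies, adding D
A, E → B applies, adding B
Closure: {A, B, C, D, E}.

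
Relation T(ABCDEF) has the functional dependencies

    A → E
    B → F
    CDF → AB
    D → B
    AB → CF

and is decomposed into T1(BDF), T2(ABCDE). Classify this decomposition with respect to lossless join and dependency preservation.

lossless and dependency-preserving

Lossless test: (BD)⁺ = {BDF}, which contains all of one fragment — lossless.
Dependency preservation: CDF → AB; AB → CF are not contained in any single fragment, but the restricted closure of each left-hand side across the fragments still reaches the right-hand side; the remaining FDs each lie inside some fragment. All dependencies are preserved.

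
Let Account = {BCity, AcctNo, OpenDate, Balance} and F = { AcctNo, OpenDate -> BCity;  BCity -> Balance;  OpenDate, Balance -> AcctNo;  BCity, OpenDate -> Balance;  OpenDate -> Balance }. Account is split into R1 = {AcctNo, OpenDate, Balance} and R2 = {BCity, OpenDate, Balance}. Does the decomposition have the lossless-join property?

Common attributes: R1 ∩ R2 = {OpenDate, Balance}.
Closure of {OpenDate, Balance}: OpenDate, Balance → AcctNo applies, adding AcctNo; AcctNo, OpenDate → BCity applies, adding BCity. So (OpenDate, Balance)⁺ = {BCity, AcctNo, OpenDate, Balance}.
This closure contains every attribute of R1, so R1 ∩ R2 → R1. The join is lossless.

Yes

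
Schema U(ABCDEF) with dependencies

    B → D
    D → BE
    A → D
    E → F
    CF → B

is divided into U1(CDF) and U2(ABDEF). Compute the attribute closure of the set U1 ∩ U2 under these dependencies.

BDEF

U1 ∩ U2 = {DF}.
D → BE applies, adding BE
Closure: {BDEF}.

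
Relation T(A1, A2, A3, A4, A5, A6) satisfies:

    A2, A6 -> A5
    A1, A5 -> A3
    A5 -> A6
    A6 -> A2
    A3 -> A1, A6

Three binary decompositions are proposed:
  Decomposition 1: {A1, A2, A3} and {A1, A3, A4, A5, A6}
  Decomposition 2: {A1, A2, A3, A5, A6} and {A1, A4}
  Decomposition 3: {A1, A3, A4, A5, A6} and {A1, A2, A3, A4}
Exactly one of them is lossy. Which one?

Decomposition 2

Decomposition 1: common = {A1, A3}, closure = {A1, A2, A3, A5, A6} → lossless.
Decomposition 2: common = {A1}, closure = {A1} → lossy.
Decomposition 3: common = {A1, A3, A4}, closure = {A1, A2, A3, A4, A5, A6} → lossless.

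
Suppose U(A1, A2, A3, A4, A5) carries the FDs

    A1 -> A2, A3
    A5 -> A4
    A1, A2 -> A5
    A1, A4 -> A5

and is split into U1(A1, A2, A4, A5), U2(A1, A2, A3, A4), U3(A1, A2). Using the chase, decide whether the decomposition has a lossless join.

Yes

Chase test. Columns are A1, A2, A3, A4, A5; row i has aⱼ where attribute j ∈ Ui, else bᵢⱼ.
Initial tableau (one row per fragment):
  row 1: a1 a2 b13 a4 a5
  row 2: a1 a2 a3 a4 b25
  row 3: a1 a2 b33 b34 b35
Rows 1 and 2 agree on A1; apply A1→A2, A3 and equate their A2, A3 entries.
Rows 1 and 3 agree on A1; apply A1→A2, A3 and equate their A2, A3 entries.
Rows 1 and 2 agree on A1, A2; apply A1, A2→A5 and equate their A5 entries.
Rows 1 and 3 agree on A1, A2; apply A1, A2→A5 and equate their A5 entries.
Rows 1 and 3 agree on A5; apply A5→A4 and equate their A4 entries.
Row 1 is now all distinguished symbols — the join is lossless.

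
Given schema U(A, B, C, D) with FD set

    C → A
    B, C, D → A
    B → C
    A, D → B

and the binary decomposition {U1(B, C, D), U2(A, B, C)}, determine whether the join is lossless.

Yes

Common attributes: U1 ∩ U2 = {B, C}.
Closure of {B, C}: C → A applies, adding A. So (B, C)⁺ = {A, B, C}.
This closure contains every attribute of U2, so U1 ∩ U2 → U2. The join is lossless.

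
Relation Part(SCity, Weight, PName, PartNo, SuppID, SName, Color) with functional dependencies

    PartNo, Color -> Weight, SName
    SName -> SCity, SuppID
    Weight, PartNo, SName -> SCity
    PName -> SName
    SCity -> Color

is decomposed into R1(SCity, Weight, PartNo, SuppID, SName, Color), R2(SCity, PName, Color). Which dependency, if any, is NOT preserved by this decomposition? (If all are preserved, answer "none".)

PName -> SName

Check PName → SName: no single fragment contains all of {PName, SName}, and the restricted closure of {PName} across the fragments never reaches {SName}.
PartNo, Color → Weight, SName is preserved.
SName → SCity, SuppID is preserved.
Weight, PartNo, SName → SCity is preserved.
SCity → Color is preserved.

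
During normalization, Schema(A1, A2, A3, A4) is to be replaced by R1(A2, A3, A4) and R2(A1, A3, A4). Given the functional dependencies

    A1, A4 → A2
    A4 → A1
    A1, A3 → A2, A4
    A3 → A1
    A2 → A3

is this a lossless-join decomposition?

Yes

Common attributes: R1 ∩ R2 = {A3, A4}.
Closure of {A3, A4}: A4 → A1 applies, adding A1; A1, A3 → A2, A4 applies, adding A2. So (A3, A4)⁺ = {A1, A2, A3, A4}.
This closure contains every attribute of R1, so R1 ∩ R2 → R1. The join is lossless.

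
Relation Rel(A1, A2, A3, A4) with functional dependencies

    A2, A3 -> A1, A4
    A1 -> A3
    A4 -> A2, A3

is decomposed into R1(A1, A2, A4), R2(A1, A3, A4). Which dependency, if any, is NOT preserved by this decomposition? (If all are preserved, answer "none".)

Check A2, A3 → A1, A4: no single fragment contains all of {A1, A2, A3, A4}, and the restricted closure of {A2, A3} across the fragments never reaches {A1, A4}.
A1 → A3 is preserved.
A4 → A2, A3 is preserved.

A2, A3 -> A1, A4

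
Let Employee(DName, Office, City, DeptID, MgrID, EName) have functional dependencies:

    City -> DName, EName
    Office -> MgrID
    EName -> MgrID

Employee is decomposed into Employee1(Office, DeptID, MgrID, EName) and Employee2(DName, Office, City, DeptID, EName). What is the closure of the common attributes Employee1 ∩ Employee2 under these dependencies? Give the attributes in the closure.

Office, DeptID, MgrID, EName

Employee1 ∩ Employee2 = {Office, DeptID, EName}.
Office → MgrID applies, adding MgrID
Closure: {Office, DeptID, MgrID, EName}.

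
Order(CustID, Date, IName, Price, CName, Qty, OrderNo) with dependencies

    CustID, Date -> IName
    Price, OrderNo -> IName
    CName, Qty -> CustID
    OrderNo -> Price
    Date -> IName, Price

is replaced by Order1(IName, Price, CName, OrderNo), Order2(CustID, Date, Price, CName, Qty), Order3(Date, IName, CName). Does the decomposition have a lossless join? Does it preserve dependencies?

lossy but dependency-preserving

Lossless test (chase): Rows 2 and 3 agree on Date; apply Date→IName, Price and equate their IName, Price entries. No row becomes fully distinguished — the join is lossy.
Dependency preservation: CustID, Date → IName; Date → IName, Price are not contained in any single fragment, but the restricted closure of each left-hand side across the fragments still reaches the right-hand side; the remaining FDs each lie inside some fragment. All dependencies are preserved.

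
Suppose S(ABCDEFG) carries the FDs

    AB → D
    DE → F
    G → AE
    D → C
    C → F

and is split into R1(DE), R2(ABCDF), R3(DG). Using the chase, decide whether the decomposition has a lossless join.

Chase test. Columns are ABCDEFG; row i has aⱼ where attribute j ∈ Ri, else bᵢⱼ.
Initial tableau (one row per fragment):
  row 1: b11 b12 b13 a4 a5 b16 b17
  row 2: a1 a2 a3 a4 b25 a6 b27
  row 3: b31 b32 b33 a4 b35 b36 a7
Rows 1 and 2 agree on D; apply D→C and equate their C entries.
Rows 1 and 3 agree on D; apply D→C and equate their C entries.
Rows 1 and 2 agree on C; apply C→F and equate their F entries.
Rows 1 and 3 agree on C; apply C→F and equate their F entries.
No row becomes fully distinguished — the join is lossy.

No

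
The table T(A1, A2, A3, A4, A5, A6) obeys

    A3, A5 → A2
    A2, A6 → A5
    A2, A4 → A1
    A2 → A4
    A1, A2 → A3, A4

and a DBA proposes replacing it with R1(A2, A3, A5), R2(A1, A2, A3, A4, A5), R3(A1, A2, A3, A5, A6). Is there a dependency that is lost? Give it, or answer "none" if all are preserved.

A3, A5 → A2 lies within R1.
A2, A6 → A5 lies within R3.
A2, A4 → A1 lies within R2.
A2 → A4 lies within R2.
A1, A2 → A3, A4 lies within R2.
Every dependency is enforceable on the fragments, so the decomposition is dependency-preserving.

none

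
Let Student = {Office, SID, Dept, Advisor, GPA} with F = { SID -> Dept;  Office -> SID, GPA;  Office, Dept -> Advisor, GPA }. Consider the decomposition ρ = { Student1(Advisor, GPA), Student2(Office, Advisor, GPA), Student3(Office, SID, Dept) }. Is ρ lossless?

Chase test. Columns are Office, SID, Dept, Advisor, GPA; row i has aⱼ where attribute j ∈ Studenti, else bᵢⱼ.
Initial tableau (one row per fragment):
  row 1: b11 b12 b13 a4 a5
  row 2: a1 b22 b23 a4 a5
  row 3: a1 a2 a3 b34 b35
Rows 2 and 3 agree on Office; apply Office→SID, GPA and equate their SID, GPA entries.
Rows 2 and 3 agree on SID; apply SID→Dept and equate their Dept entries.
Rows 2 and 3 agree on Office, Dept; apply Office, Dept→Advisor, GPA and equate their Advisor, GPA entries.
Row 2 is now all distinguished symbols — the join is lossless.

Yes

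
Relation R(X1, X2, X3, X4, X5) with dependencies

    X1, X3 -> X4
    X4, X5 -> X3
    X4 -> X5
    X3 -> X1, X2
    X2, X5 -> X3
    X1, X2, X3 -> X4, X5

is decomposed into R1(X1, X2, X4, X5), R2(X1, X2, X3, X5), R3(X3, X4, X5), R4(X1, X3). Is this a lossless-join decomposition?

Chase test. Columns are X1, X2, X3, X4, X5; row i has aⱼ where attribute j ∈ Ri, else bᵢⱼ.
Initial tableau (one row per fragment):
  row 1: a1 a2 b13 a4 a5
  row 2: a1 a2 a3 b24 a5
  row 3: b31 b32 a3 a4 a5
  row 4: a1 b42 a3 b44 b45
Rows 2 and 4 agree on X1, X3; apply X1, X3→X4 and equate their X4 entries.
Rows 1 and 3 agree on X4, X5; apply X4, X5→X3 and equate their X3 entries.
Rows 2 and 4 agree on X4; apply X4→X5 and equate their X5 entries.
Rows 1 and 3 agree on X3; apply X3→X1, X2 and equate their X1, X2 entries.
Rows 1 and 4 agree on X3; apply X3→X1, X2 and equate their X1, X2 entries.
Rows 1 and 2 agree on X1, X2, X3; apply X1, X2, X3→X4, X5 and equate their X4, X5 entries.
Row 1 is now all distinguished symbols — the join is lossless.

Yes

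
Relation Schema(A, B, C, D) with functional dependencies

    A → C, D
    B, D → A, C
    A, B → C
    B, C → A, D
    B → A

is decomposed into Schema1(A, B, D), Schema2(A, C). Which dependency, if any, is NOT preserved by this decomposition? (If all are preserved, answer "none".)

A → C, D: restricted closure across fragments reaches C, D.
B, D → A, C: restricted closure across fragments reaches A, C.
A, B → C: restricted closure across fragments reaches C.
B, C → A, D: restricted closure across fragments reaches A, D.
B → A lies within Schema1.
Every dependency is enforceable on the fragments, so the decomposition is dependency-preserving.

none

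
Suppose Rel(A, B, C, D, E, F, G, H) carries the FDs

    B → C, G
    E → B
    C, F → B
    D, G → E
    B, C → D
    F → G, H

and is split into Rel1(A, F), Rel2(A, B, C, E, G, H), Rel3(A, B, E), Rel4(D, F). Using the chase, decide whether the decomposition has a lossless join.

Chase test. Columns are A, B, C, D, E, F, G, H; row i has aⱼ where attribute j ∈ Reli, else bᵢⱼ.
Initial tableau (one row per fragment):
  row 1: a1 b12 b13 b14 b15 a6 b17 b18
  row 2: a1 a2 a3 b24 a5 b26 a7 a8
  row 3: a1 a2 b33 b34 a5 b36 b37 b38
  row 4: b41 b42 b43 a4 b45 a6 b47 b48
Rows 2 and 3 agree on B; apply B→C, G and equate their C, G entries.
Rows 2 and 3 agree on B, C; apply B, C→D and equate their D entries.
Rows 1 and 4 agree on F; apply F→G, H and equate their G, H entries.
No row becomes fully distinguished — the join is lossy.

No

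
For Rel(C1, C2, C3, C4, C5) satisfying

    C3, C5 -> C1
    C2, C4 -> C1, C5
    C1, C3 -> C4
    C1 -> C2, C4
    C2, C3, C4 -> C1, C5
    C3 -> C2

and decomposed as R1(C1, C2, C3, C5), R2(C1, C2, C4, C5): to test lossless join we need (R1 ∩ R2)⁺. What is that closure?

C1, C2, C4, C5

R1 ∩ R2 = {C1, C2, C5}.
C1 → C2, C4 applies, adding C4
Closure: {C1, C2, C4, C5}.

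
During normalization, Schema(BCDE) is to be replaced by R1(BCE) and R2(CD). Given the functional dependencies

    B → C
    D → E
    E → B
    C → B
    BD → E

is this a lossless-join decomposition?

No

Common attributes: R1 ∩ R2 = {C}.
Closure of {C}: C → B applies, adding B. So (C)⁺ = {BC}.
The closure contains neither all of R1 = {BCE} nor all of R2 = {CD}, so the common attributes are not a superkey of either fragment. The join is lossy.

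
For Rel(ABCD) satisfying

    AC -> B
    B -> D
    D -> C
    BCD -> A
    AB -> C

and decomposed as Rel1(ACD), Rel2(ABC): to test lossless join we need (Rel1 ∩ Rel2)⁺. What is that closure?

Rel1 ∩ Rel2 = {AC}.
AC → B applies, adding B
B → D applies, adding D
Closure: {ABCD}.

ABCD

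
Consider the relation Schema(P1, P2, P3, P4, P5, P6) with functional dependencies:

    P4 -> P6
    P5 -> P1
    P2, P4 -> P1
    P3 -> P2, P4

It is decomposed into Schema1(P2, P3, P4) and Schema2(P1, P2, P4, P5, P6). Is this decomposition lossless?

Common attributes: Schema1 ∩ Schema2 = {P2, P4}.
Closure of {P2, P4}: P4 → P6 applies, adding P6; P2, P4 → P1 applies, adding P1. So (P2, P4)⁺ = {P1, P2, P4, P6}.
The closure contains neither all of Schema1 = {P2, P3, P4} nor all of Schema2 = {P1, P2, P4, P5, P6}, so the common attributes are not a superkey of either fragment. The join is lossy.

No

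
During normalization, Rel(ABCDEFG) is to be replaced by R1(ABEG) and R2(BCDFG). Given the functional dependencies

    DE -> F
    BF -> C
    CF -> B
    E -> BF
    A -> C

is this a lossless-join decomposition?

No

Common attributes: R1 ∩ R2 = {BG}.
No dependency enlarges {BG}, so (BG)⁺ = {BG}.
The closure contains neither all of R1 = {ABEG} nor all of R2 = {BCDFG}, so the common attributes are not a superkey of either fragment. The join is lossy.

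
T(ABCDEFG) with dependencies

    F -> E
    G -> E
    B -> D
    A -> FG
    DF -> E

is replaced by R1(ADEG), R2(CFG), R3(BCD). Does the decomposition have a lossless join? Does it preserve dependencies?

Lossless test (chase): Rows 1 and 2 agree on G; apply G→E and equate their E entries. No row becomes fully distinguished — the join is lossy.
Dependency preservation: the restricted closure of {F} across the fragments never reaches {E}, so F → E cannot be enforced without a join — not preserved.

lossy and not dependency-preserving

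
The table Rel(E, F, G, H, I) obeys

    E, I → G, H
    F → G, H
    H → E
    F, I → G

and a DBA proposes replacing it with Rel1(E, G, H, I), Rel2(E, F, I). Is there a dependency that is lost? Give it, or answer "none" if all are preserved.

F → G, H

Check F → G, H: no single fragment contains all of {F, G, H}, and the restricted closure of {F} across the fragments never reaches {G, H}.
E, I → G, H is preserved.
H → E is preserved.
F, I → G is preserved.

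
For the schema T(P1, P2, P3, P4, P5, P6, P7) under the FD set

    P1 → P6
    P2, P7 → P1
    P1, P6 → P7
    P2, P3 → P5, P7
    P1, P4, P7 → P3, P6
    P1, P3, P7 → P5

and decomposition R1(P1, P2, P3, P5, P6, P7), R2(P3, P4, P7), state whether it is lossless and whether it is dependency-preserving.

lossy and not dependency-preserving

Lossless test: (P3, P7)⁺ = {P3, P7}, which is a superkey of neither fragment — lossy.
Dependency preservation: the restricted closure of {P1, P4, P7} across the fragments never reaches {P3, P6}, so P1, P4, P7 → P3, P6 cannot be enforced without a join — not preserved.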